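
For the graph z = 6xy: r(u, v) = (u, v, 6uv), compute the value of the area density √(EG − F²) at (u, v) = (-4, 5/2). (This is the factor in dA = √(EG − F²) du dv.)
√(EG − F²)|_{(-4, 5/2)} = sqrt(802)

E = 36*v^2 + 1, F = 36*u*v, G = 36*u^2 + 1, so EG − F² = 36*u^2 + 36*v^2 + 1. Taking the positive square root: √(EG − F²) = sqrt(36*u^2 + 36*v^2 + 1). At (u, v) = (-4, 5/2): sqrt(802).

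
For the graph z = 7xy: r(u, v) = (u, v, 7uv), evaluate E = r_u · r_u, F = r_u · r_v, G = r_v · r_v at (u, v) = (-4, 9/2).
E = 3973/4;  F = -882;  G = 785

Partials: r_u = (1, 0, 7*v), r_v = (0, 1, 7*u). As functions of (u, v):
  E = r_u · r_u = 49*v^2 + 1,
  F = r_u · r_v = 49*u*v,
  G = r_v · r_v = 49*u^2 + 1.
Evaluating at (u, v) = (-4, 9/2): E = 3973/4, F = -882, G = 785.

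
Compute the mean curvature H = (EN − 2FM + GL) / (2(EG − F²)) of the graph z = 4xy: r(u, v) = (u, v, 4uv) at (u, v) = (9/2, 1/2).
H = -144*sqrt(329)/108241

With E = 16*v^2 + 1, F = 16*u*v, G = 16*u^2 + 1, L = 0, M = 4/sqrt(16*u^2 + 16*v^2 + 1), N = 0, assemble
  H = (EN − 2FM + GL) / (2(EG − F²)) = -64*u*v/(16*u^2 + 16*v^2 + 1)^(3/2).
At (u, v) = (9/2, 1/2): H = -144*sqrt(329)/108241.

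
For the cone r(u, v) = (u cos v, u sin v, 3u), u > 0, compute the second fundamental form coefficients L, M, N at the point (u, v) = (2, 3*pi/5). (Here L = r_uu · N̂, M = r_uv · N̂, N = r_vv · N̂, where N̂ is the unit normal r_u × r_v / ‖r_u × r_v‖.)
L = 0;  M = 0;  N = 3*sqrt(10)/5

Compute the unit normal N̂(u, v) = (-3*sqrt(10)*u*cos(v)/(10*Abs(u)), -3*sqrt(10)*u*sin(v)/(10*Abs(u)), sqrt(10)*u/(10*Abs(u))), and the second partials r_uu, r_uv, r_vv. Take dot products:
  L(u, v) = r_uu · N̂ = 0,
  M(u, v) = r_uv · N̂ = 0,
  N(u, v) = r_vv · N̂ = 3*sqrt(10)*u^2/(10*Abs(u)).
Evaluating at (u, v) = (2, 3*pi/5):
  L = 0, M = 0, N = 3*sqrt(10)/5.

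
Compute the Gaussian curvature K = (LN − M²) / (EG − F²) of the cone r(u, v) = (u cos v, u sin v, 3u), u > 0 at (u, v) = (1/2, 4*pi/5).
K = 0

Coefficients of the first fundamental form: E = 10, F = 0, G = u^2.
Coefficients of the second fundamental form: L = 0, M = 0, N = 3*sqrt(10)*u^2/(10*Abs(u)).
Assemble K = (LN − M²)/(EG − F²) = 0. At (u, v) = (1/2, 4*pi/5): K = 0.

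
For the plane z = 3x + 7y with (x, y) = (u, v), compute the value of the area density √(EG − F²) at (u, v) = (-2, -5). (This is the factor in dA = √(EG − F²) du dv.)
√(EG − F²)|_{(-2, -5)} = sqrt(59)

E = 10, F = 21, G = 50, so EG − F² = 59. Taking the positive square root: √(EG − F²) = sqrt(59). At (u, v) = (-2, -5): sqrt(59).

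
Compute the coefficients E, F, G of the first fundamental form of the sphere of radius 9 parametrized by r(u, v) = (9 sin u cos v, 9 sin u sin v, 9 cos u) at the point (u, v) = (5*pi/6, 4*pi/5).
E = 81;  F = 0;  G = 81/4

Partials: r_u = (9*cos(u)*cos(v), 9*sin(v)*cos(u), -9*sin(u)), r_v = (-9*sin(u)*sin(v), 9*sin(u)*cos(v), 0). As functions of (u, v):
  E = r_u · r_u = 81,
  F = r_u · r_v = 0,
  G = r_v · r_v = 81*sin(u)^2.
Evaluating at (u, v) = (5*pi/6, 4*pi/5): E = 81, F = 0, G = 81/4.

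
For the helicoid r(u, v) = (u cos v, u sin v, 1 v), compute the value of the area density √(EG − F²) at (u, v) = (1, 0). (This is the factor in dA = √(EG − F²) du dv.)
√(EG − F²)|_{(1, 0)} = sqrt(2)

E = 1, F = 0, G = u^2 + 1, so EG − F² = u^2 + 1. Taking the positive square root: √(EG − F²) = sqrt(u^2 + 1). At (u, v) = (1, 0): sqrt(2).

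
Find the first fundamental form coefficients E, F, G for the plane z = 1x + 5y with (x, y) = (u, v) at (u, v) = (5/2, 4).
E = 2;  F = 5;  G = 26

Partials: r_u = (1, 0, 1), r_v = (0, 1, 5). As functions of (u, v):
  E = r_u · r_u = 2,
  F = r_u · r_v = 5,
  G = r_v · r_v = 26.
Evaluating at (u, v) = (5/2, 4): E = 2, F = 5, G = 26.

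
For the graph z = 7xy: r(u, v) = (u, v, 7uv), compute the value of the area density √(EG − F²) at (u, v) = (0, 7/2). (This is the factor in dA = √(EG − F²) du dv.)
√(EG − F²)|_{(0, 7/2)} = sqrt(2405)/2

E = 49*v^2 + 1, F = 49*u*v, G = 49*u^2 + 1, so EG − F² = 49*u^2 + 49*v^2 + 1. Taking the positive square root: √(EG − F²) = sqrt(49*u^2 + 49*v^2 + 1). At (u, v) = (0, 7/2): sqrt(2405)/2.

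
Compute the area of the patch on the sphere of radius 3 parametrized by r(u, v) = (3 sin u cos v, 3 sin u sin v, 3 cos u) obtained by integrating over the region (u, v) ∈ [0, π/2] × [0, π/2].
Area = 9*pi/2

Area = ∫∫ √(EG − F²) du dv with √(EG − F²) = 9*Abs(sin(u)). Integrating over [0, π/2] × [0, π/2] gives 9*pi/2.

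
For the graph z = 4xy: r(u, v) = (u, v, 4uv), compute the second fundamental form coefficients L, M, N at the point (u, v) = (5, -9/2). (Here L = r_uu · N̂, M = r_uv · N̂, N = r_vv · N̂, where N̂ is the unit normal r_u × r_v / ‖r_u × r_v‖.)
L = 0;  M = 4*sqrt(29)/145;  N = 0

Compute the unit normal N̂(u, v) = (-4*v/sqrt(16*u^2 + 16*v^2 + 1), -4*u/sqrt(16*u^2 + 16*v^2 + 1), 1/sqrt(16*u^2 + 16*v^2 + 1)), and the second partials r_uu, r_uv, r_vv. Take dot products:
  L(u, v) = r_uu · N̂ = 0,
  M(u, v) = r_uv · N̂ = 4/sqrt(16*u^2 + 16*v^2 + 1),
  N(u, v) = r_vv · N̂ = 0.
Evaluating at (u, v) = (5, -9/2):
  L = 0, M = 4*sqrt(29)/145, N = 0.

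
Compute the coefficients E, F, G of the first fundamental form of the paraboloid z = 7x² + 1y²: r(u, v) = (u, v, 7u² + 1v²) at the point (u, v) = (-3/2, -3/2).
E = 442;  F = 63;  G = 10

Partials: r_u = (1, 0, 14*u), r_v = (0, 1, 2*v). As functions of (u, v):
  E = r_u · r_u = 196*u^2 + 1,
  F = r_u · r_v = 28*u*v,
  G = r_v · r_v = 4*v^2 + 1.
Evaluating at (u, v) = (-3/2, -3/2): E = 442, F = 63, G = 10.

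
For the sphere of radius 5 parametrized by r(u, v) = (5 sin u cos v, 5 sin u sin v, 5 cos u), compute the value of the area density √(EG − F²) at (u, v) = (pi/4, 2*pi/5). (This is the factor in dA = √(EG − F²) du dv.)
√(EG − F²)|_{(pi/4, 2*pi/5)} = 25*sqrt(2)/2

E = 25, F = 0, G = 25*sin(u)^2, so EG − F² = 625*sin(u)^2. Taking the positive square root: √(EG − F²) = 25*Abs(sin(u)). At (u, v) = (pi/4, 2*pi/5): 25*sqrt(2)/2.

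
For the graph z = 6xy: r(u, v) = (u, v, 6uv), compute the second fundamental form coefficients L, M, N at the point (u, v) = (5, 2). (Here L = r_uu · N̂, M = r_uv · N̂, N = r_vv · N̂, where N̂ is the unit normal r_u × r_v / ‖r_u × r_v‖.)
L = 0;  M = 6*sqrt(1045)/1045;  N = 0

Compute the unit normal N̂(u, v) = (-6*v/sqrt(36*u^2 + 36*v^2 + 1), -6*u/sqrt(36*u^2 + 36*v^2 + 1), 1/sqrt(36*u^2 + 36*v^2 + 1)), and the second partials r_uu, r_uv, r_vv. Take dot products:
  L(u, v) = r_uu · N̂ = 0,
  M(u, v) = r_uv · N̂ = 6/sqrt(36*u^2 + 36*v^2 + 1),
  N(u, v) = r_vv · N̂ = 0.
Evaluating at (u, v) = (5, 2):
  L = 0, M = 6*sqrt(1045)/1045, N = 0.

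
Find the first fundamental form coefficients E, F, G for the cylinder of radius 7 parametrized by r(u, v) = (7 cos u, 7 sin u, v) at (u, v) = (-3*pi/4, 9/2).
E = 49;  F = 0;  G = 1

Partials: r_u = (-7*sin(u), 7*cos(u), 0), r_v = (0, 0, 1). As functions of (u, v):
  E = r_u · r_u = 49,
  F = r_u · r_v = 0,
  G = r_v · r_v = 1.
Evaluating at (u, v) = (-3*pi/4, 9/2): E = 49, F = 0, G = 1.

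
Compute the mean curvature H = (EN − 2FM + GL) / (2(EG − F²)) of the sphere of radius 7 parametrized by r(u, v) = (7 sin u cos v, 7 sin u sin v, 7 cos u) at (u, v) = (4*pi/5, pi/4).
H = -1/7

With E = 49, F = 0, G = 49*sin(u)^2, L = -7*sin(u)/Abs(sin(u)), M = 0, N = -7*sin(u)^3/Abs(sin(u)), assemble
  H = (EN − 2FM + GL) / (2(EG − F²)) = -sin(u)/(7*Abs(sin(u))).
At (u, v) = (4*pi/5, pi/4): H = -1/7.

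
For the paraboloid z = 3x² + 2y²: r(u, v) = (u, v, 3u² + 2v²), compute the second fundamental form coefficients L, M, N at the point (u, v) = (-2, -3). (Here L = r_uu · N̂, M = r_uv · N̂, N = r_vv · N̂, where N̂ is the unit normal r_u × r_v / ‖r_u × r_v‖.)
L = 6/17;  M = 0;  N = 4/17

Compute the unit normal N̂(u, v) = (-6*u/sqrt(36*u^2 + 16*v^2 + 1), -4*v/sqrt(36*u^2 + 16*v^2 + 1), 1/sqrt(36*u^2 + 16*v^2 + 1)), and the second partials r_uu, r_uv, r_vv. Take dot products:
  L(u, v) = r_uu · N̂ = 6/sqrt(36*u^2 + 16*v^2 + 1),
  M(u, v) = r_uv · N̂ = 0,
  N(u, v) = r_vv · N̂ = 4/sqrt(36*u^2 + 16*v^2 + 1).
Evaluating at (u, v) = (-2, -3):
  L = 6/17, M = 0, N = 4/17.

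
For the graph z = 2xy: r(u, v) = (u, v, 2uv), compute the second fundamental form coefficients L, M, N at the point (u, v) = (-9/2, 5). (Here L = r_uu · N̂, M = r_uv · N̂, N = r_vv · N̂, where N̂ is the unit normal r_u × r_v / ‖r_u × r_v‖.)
L = 0;  M = sqrt(182)/91;  N = 0

Compute the unit normal N̂(u, v) = (-2*v/sqrt(4*u^2 + 4*v^2 + 1), -2*u/sqrt(4*u^2 + 4*v^2 + 1), 1/sqrt(4*u^2 + 4*v^2 + 1)), and the second partials r_uu, r_uv, r_vv. Take dot products:
  L(u, v) = r_uu · N̂ = 0,
  M(u, v) = r_uv · N̂ = 2/sqrt(4*u^2 + 4*v^2 + 1),
  N(u, v) = r_vv · N̂ = 0.
Evaluating at (u, v) = (-9/2, 5):
  L = 0, M = sqrt(182)/91, N = 0.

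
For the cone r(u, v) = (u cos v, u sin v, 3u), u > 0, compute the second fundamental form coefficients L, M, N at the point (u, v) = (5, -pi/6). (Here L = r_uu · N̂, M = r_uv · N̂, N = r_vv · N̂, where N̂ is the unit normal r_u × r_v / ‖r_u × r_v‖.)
L = 0;  M = 0;  N = 3*sqrt(10)/2

Compute the unit normal N̂(u, v) = (-3*sqrt(10)*u*cos(v)/(10*Abs(u)), -3*sqrt(10)*u*sin(v)/(10*Abs(u)), sqrt(10)*u/(10*Abs(u))), and the second partials r_uu, r_uv, r_vv. Take dot products:
  L(u, v) = r_uu · N̂ = 0,
  M(u, v) = r_uv · N̂ = 0,
  N(u, v) = r_vv · N̂ = 3*sqrt(10)*u^2/(10*Abs(u)).
Evaluating at (u, v) = (5, -pi/6):
  L = 0, M = 0, N = 3*sqrt(10)/2.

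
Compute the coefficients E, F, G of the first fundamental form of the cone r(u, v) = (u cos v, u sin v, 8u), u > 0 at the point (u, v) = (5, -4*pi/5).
E = 65;  F = 0;  G = 25

Partials: r_u = (cos(v), sin(v), 8), r_v = (-u*sin(v), u*cos(v), 0). As functions of (u, v):
  E = r_u · r_u = 65,
  F = r_u · r_v = 0,
  G = r_v · r_v = u^2.
Evaluating at (u, v) = (5, -4*pi/5): E = 65, F = 0, G = 25.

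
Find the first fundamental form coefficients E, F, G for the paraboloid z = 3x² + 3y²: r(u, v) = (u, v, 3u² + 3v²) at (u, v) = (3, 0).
E = 325;  F = 0;  G = 1

Partials: r_u = (1, 0, 6*u), r_v = (0, 1, 6*v). As functions of (u, v):
  E = r_u · r_u = 36*u^2 + 1,
  F = r_u · r_v = 36*u*v,
  G = r_v · r_v = 36*v^2 + 1.
Evaluating at (u, v) = (3, 0): E = 325, F = 0, G = 1.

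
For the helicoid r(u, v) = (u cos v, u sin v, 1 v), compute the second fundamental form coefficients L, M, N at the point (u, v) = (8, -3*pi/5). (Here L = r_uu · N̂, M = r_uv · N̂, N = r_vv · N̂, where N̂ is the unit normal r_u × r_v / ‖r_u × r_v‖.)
L = 0;  M = -sqrt(65)/65;  N = 0

Compute the unit normal N̂(u, v) = (sin(v)/sqrt(u^2 + 1), -cos(v)/sqrt(u^2 + 1), u/sqrt(u^2 + 1)), and the second partials r_uu, r_uv, r_vv. Take dot products:
  L(u, v) = r_uu · N̂ = 0,
  M(u, v) = r_uv · N̂ = -1/sqrt(u^2 + 1),
  N(u, v) = r_vv · N̂ = 0.
Evaluating at (u, v) = (8, -3*pi/5):
  L = 0, M = -sqrt(65)/65, N = 0.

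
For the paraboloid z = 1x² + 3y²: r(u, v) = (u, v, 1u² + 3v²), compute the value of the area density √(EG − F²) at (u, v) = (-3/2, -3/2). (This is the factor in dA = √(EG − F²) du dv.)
√(EG − F²)|_{(-3/2, -3/2)} = sqrt(91)

E = 4*u^2 + 1, F = 12*u*v, G = 36*v^2 + 1, so EG − F² = 4*u^2 + 36*v^2 + 1. Taking the positive square root: √(EG − F²) = sqrt(4*u^2 + 36*v^2 + 1). At (u, v) = (-3/2, -3/2): sqrt(91).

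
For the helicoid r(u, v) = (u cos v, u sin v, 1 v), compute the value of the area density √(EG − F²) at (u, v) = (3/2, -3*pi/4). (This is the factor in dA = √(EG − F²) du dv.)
√(EG − F²)|_{(3/2, -3*pi/4)} = sqrt(13)/2

E = 1, F = 0, G = u^2 + 1, so EG − F² = u^2 + 1. Taking the positive square root: √(EG − F²) = sqrt(u^2 + 1). At (u, v) = (3/2, -3*pi/4): sqrt(13)/2.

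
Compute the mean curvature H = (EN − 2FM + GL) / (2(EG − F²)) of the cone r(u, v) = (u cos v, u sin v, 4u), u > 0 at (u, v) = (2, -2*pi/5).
H = sqrt(17)/17

With E = 17, F = 0, G = u^2, L = 0, M = 0, N = 4*sqrt(17)*u^2/(17*Abs(u)), assemble
  H = (EN − 2FM + GL) / (2(EG − F²)) = 2*sqrt(17)/(17*Abs(u)).
At (u, v) = (2, -2*pi/5): H = sqrt(17)/17.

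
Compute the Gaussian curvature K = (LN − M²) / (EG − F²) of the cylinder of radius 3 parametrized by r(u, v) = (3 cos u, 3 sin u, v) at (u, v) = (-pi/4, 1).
K = 0

Coefficients of the first fundamental form: E = 9, F = 0, G = 1.
Coefficients of the second fundamental form: L = -3, M = 0, N = 0.
Assemble K = (LN − M²)/(EG − F²) = 0. At (u, v) = (-pi/4, 1): K = 0.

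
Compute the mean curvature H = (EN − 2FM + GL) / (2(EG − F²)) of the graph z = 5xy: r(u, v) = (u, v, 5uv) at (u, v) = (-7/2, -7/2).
H = -6125*sqrt(2454)/3011058

With E = 25*v^2 + 1, F = 25*u*v, G = 25*u^2 + 1, L = 0, M = 5/sqrt(25*u^2 + 25*v^2 + 1), N = 0, assemble
  H = (EN − 2FM + GL) / (2(EG − F²)) = -125*u*v/(25*u^2 + 25*v^2 + 1)^(3/2).
At (u, v) = (-7/2, -7/2): H = -6125*sqrt(2454)/3011058.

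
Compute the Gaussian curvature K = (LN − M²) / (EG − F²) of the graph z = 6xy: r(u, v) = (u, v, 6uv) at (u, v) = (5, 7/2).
K = -9/450241

Coefficients of the first fundamental form: E = 36*v^2 + 1, F = 36*u*v, G = 36*u^2 + 1.
Coefficients of the second fundamental form: L = 0, M = 6/sqrt(36*u^2 + 36*v^2 + 1), N = 0.
Assemble K = (LN − M²)/(EG − F²) = -36/(1296*u^4 + 2592*u^2*v^2 + 72*u^2 + 1296*v^4 + 72*v^2 + 1). At (u, v) = (5, 7/2): K = -9/450241.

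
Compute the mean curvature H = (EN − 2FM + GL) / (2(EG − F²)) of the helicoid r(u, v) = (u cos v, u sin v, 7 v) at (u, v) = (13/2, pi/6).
H = 0

With E = 1, F = 0, G = u^2 + 49, L = 0, M = -7/sqrt(u^2 + 49), N = 0, assemble
  H = (EN − 2FM + GL) / (2(EG − F²)) = 0.
At (u, v) = (13/2, pi/6): H = 0.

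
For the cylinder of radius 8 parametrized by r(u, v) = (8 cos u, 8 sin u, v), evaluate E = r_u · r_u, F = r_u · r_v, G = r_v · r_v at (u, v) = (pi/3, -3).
E = 64;  F = 0;  G = 1

Partials: r_u = (-8*sin(u), 8*cos(u), 0), r_v = (0, 0, 1). As functions of (u, v):
  E = r_u · r_u = 64,
  F = r_u · r_v = 0,
  G = r_v · r_v = 1.
Evaluating at (u, v) = (pi/3, -3): E = 64, F = 0, G = 1.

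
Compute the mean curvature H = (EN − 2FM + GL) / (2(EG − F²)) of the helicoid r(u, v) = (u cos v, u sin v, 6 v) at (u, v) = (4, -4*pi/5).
H = 0

With E = 1, F = 0, G = u^2 + 36, L = 0, M = -6/sqrt(u^2 + 36), N = 0, assemble
  H = (EN − 2FM + GL) / (2(EG − F²)) = 0.
At (u, v) = (4, -4*pi/5): H = 0.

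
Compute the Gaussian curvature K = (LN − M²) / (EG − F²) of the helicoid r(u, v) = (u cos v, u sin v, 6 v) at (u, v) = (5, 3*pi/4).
K = -36/3721

Coefficients of the first fundamental form: E = 1, F = 0, G = u^2 + 36.
Coefficients of the second fundamental form: L = 0, M = -6/sqrt(u^2 + 36), N = 0.
Assemble K = (LN − M²)/(EG − F²) = -36/(u^2 + 36)^2. At (u, v) = (5, 3*pi/4): K = -36/3721.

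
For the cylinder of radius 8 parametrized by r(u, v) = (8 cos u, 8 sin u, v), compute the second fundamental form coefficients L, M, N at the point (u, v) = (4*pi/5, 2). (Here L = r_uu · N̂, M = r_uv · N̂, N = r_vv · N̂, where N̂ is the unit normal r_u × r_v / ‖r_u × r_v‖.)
L = -8;  M = 0;  N = 0

Compute the unit normal N̂(u, v) = (cos(u), sin(u), 0), and the second partials r_uu, r_uv, r_vv. Take dot products:
  L(u, v) = r_uu · N̂ = -8,
  M(u, v) = r_uv · N̂ = 0,
  N(u, v) = r_vv · N̂ = 0.
Evaluating at (u, v) = (4*pi/5, 2):
  L = -8, M = 0, N = 0.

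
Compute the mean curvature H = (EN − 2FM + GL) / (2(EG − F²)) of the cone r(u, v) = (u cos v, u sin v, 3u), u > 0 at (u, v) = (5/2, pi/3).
H = 3*sqrt(10)/50

With E = 10, F = 0, G = u^2, L = 0, M = 0, N = 3*sqrt(10)*u^2/(10*Abs(u)), assemble
  H = (EN − 2FM + GL) / (2(EG − F²)) = 3*sqrt(10)/(20*Abs(u)).
At (u, v) = (5/2, pi/3): H = 3*sqrt(10)/50.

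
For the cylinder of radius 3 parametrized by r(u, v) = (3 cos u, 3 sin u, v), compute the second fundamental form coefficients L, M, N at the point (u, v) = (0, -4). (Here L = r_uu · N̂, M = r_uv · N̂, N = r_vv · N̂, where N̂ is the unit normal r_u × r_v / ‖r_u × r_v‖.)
L = -3;  M = 0;  N = 0

Compute the unit normal N̂(u, v) = (cos(u), sin(u), 0), and the second partials r_uu, r_uv, r_vv. Take dot products:
  L(u, v) = r_uu · N̂ = -3,
  M(u, v) = r_uv · N̂ = 0,
  N(u, v) = r_vv · N̂ = 0.
Evaluating at (u, v) = (0, -4):
  L = -3, M = 0, N = 0.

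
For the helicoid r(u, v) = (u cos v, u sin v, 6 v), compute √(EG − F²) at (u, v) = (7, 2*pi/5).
√(EG − F²)|_{(7, 2*pi/5)} = sqrt(85)

E = 1, F = 0, G = u^2 + 36; EG − F² = u^2 + 36; √(EG − F²) = sqrt(u^2 + 36). At the given point: sqrt(85).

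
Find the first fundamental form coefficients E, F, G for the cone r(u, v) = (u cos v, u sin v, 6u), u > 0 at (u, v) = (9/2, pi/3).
E = 37;  F = 0;  G = 81/4

Partials: r_u = (cos(v), sin(v), 6), r_v = (-u*sin(v), u*cos(v), 0). As functions of (u, v):
  E = r_u · r_u = 37,
  F = r_u · r_v = 0,
  G = r_v · r_v = u^2.
Evaluating at (u, v) = (9/2, pi/3): E = 37, F = 0, G = 81/4.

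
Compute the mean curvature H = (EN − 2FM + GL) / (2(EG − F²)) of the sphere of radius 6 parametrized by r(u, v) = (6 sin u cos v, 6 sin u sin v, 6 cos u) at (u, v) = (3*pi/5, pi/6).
H = -1/6

With E = 36, F = 0, G = 36*sin(u)^2, L = -6*sin(u)/Abs(sin(u)), M = 0, N = -6*sin(u)^3/Abs(sin(u)), assemble
  H = (EN − 2FM + GL) / (2(EG − F²)) = -sin(u)/(6*Abs(sin(u))).
At (u, v) = (3*pi/5, pi/6): H = -1/6.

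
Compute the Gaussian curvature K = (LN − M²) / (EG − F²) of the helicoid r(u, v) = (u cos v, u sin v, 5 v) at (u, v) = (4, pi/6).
K = -25/1681

Coefficients of the first fundamental form: E = 1, F = 0, G = u^2 + 25.
Coefficients of the second fundamental form: L = 0, M = -5/sqrt(u^2 + 25), N = 0.
Assemble K = (LN − M²)/(EG − F²) = -25/(u^2 + 25)^2. At (u, v) = (4, pi/6): K = -25/1681.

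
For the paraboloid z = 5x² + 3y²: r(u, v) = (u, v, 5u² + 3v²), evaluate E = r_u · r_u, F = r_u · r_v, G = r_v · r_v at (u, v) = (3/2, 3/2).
E = 226;  F = 135;  G = 82

Partials: r_u = (1, 0, 10*u), r_v = (0, 1, 6*v). As functions of (u, v):
  E = r_u · r_u = 100*u^2 + 1,
  F = r_u · r_v = 60*u*v,
  G = r_v · r_v = 36*v^2 + 1.
Evaluating at (u, v) = (3/2, 3/2): E = 226, F = 135, G = 82.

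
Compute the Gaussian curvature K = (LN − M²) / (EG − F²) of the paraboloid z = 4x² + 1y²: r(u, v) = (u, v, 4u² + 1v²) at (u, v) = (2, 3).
K = 16/85849

Coefficients of the first fundamental form: E = 64*u^2 + 1, F = 16*u*v, G = 4*v^2 + 1.
Coefficients of the second fundamental form: L = 8/sqrt(64*u^2 + 4*v^2 + 1), M = 0, N = 2/sqrt(64*u^2 + 4*v^2 + 1).
Assemble K = (LN − M²)/(EG − F²) = 16/(4096*u^4 + 512*u^2*v^2 + 128*u^2 + 16*v^4 + 8*v^2 + 1). At (u, v) = (2, 3): K = 16/85849.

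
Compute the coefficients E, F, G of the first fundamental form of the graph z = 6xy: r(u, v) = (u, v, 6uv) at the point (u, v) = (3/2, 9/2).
E = 730;  F = 243;  G = 82

Partials: r_u = (1, 0, 6*v), r_v = (0, 1, 6*u). As functions of (u, v):
  E = r_u · r_u = 36*v^2 + 1,
  F = r_u · r_v = 36*u*v,
  G = r_v · r_v = 36*u^2 + 1.
Evaluating at (u, v) = (3/2, 9/2): E = 730, F = 243, G = 82.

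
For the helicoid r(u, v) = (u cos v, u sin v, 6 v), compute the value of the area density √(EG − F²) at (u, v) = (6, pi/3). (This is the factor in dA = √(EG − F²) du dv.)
√(EG − F²)|_{(6, pi/3)} = 6*sqrt(2)

E = 1, F = 0, G = u^2 + 36, so EG − F² = u^2 + 36. Taking the positive square root: √(EG − F²) = sqrt(u^2 + 36). At (u, v) = (6, pi/3): 6*sqrt(2).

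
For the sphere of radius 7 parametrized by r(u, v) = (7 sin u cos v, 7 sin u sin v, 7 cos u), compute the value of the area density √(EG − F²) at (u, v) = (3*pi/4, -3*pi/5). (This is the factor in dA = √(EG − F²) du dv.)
√(EG − F²)|_{(3*pi/4, -3*pi/5)} = 49*sqrt(2)/2

E = 49, F = 0, G = 49*sin(u)^2, so EG − F² = 2401*sin(u)^2. Taking the positive square root: √(EG − F²) = 49*Abs(sin(u)). At (u, v) = (3*pi/4, -3*pi/5): 49*sqrt(2)/2.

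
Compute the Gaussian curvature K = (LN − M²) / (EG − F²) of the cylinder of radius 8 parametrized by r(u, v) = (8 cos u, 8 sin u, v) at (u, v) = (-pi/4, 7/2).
K = 0

Coefficients of the first fundamental form: E = 64, F = 0, G = 1.
Coefficients of the second fundamental form: L = -8, M = 0, N = 0.
Assemble K = (LN − M²)/(EG − F²) = 0. At (u, v) = (-pi/4, 7/2): K = 0.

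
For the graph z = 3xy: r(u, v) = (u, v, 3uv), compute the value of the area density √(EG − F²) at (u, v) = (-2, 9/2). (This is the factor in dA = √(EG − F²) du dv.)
√(EG − F²)|_{(-2, 9/2)} = sqrt(877)/2

E = 9*v^2 + 1, F = 9*u*v, G = 9*u^2 + 1, so EG − F² = 9*u^2 + 9*v^2 + 1. Taking the positive square root: √(EG − F²) = sqrt(9*u^2 + 9*v^2 + 1). At (u, v) = (-2, 9/2): sqrt(877)/2.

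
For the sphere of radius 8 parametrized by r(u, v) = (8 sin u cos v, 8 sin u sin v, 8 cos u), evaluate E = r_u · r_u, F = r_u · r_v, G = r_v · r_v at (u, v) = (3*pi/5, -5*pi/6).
E = 64;  F = 0;  G = 8*sqrt(5) + 40

Partials: r_u = (8*cos(u)*cos(v), 8*sin(v)*cos(u), -8*sin(u)), r_v = (-8*sin(u)*sin(v), 8*sin(u)*cos(v), 0). As functions of (u, v):
  E = r_u · r_u = 64,
  F = r_u · r_v = 0,
  G = r_v · r_v = 64*sin(u)^2.
Evaluating at (u, v) = (3*pi/5, -5*pi/6): E = 64, F = 0, G = 8*sqrt(5) + 40.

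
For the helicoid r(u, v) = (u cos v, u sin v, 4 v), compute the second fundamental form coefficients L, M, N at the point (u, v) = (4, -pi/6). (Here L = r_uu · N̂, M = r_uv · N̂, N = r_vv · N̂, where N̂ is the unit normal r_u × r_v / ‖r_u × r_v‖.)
L = 0;  M = -sqrt(2)/2;  N = 0

Compute the unit normal N̂(u, v) = (4*sin(v)/sqrt(u^2 + 16), -4*cos(v)/sqrt(u^2 + 16), u/sqrt(u^2 + 16)), and the second partials r_uu, r_uv, r_vv. Take dot products:
  L(u, v) = r_uu · N̂ = 0,
  M(u, v) = r_uv · N̂ = -4/sqrt(u^2 + 16),
  N(u, v) = r_vv · N̂ = 0.
Evaluating at (u, v) = (4, -pi/6):
  L = 0, M = -sqrt(2)/2, N = 0.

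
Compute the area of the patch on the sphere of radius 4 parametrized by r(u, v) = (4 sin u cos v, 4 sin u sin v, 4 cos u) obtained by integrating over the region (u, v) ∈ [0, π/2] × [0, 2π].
Area = 32*pi

Area = ∫∫ √(EG − F²) du dv with √(EG − F²) = 16*Abs(sin(u)). Integrating over [0, π/2] × [0, 2π] gives 32*pi.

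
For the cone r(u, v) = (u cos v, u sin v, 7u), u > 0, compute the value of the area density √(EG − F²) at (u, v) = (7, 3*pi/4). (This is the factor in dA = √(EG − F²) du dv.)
√(EG − F²)|_{(7, 3*pi/4)} = 35*sqrt(2)

E = 50, F = 0, G = u^2, so EG − F² = 50*u^2. Taking the positive square root: √(EG − F²) = 5*sqrt(2)*Abs(u). At (u, v) = (7, 3*pi/4): 35*sqrt(2).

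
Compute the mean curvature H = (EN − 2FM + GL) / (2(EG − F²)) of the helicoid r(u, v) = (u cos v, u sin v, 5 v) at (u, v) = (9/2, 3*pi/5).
H = 0

With E = 1, F = 0, G = u^2 + 25, L = 0, M = -5/sqrt(u^2 + 25), N = 0, assemble
  H = (EN − 2FM + GL) / (2(EG − F²)) = 0.
At (u, v) = (9/2, 3*pi/5): H = 0.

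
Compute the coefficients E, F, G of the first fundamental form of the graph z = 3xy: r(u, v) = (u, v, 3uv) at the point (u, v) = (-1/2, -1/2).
E = 13/4;  F = 9/4;  G = 13/4

Partials: r_u = (1, 0, 3*v), r_v = (0, 1, 3*u). As functions of (u, v):
  E = r_u · r_u = 9*v^2 + 1,
  F = r_u · r_v = 9*u*v,
  G = r_v · r_v = 9*u^2 + 1.
Evaluating at (u, v) = (-1/2, -1/2): E = 13/4, F = 9/4, G = 13/4.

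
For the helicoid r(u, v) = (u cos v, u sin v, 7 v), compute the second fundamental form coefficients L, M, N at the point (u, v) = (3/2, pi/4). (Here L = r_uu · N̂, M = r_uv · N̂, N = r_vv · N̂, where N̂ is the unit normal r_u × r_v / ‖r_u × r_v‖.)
L = 0;  M = -14*sqrt(205)/205;  N = 0

Compute the unit normal N̂(u, v) = (7*sin(v)/sqrt(u^2 + 49), -7*cos(v)/sqrt(u^2 + 49), u/sqrt(u^2 + 49)), and the second partials r_uu, r_uv, r_vv. Take dot products:
  L(u, v) = r_uu · N̂ = 0,
  M(u, v) = r_uv · N̂ = -7/sqrt(u^2 + 49),
  N(u, v) = r_vv · N̂ = 0.
Evaluating at (u, v) = (3/2, pi/4):
  L = 0, M = -14*sqrt(205)/205, N = 0.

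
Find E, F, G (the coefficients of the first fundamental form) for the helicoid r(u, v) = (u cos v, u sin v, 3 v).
E = 1;  F = 0;  G = u^2 + 9

Compute partials: r_u = (cos(v), sin(v), 0), r_v = (-u*sin(v), u*cos(v), 3). Then
  E = r_u · r_u = 1,
  F = r_u · r_v = 0,
  G = r_v · r_v = u^2 + 9.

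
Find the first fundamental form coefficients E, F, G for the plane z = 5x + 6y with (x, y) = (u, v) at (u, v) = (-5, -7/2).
E = 26;  F = 30;  G = 37

Partials: r_u = (1, 0, 5), r_v = (0, 1, 6). As functions of (u, v):
  E = r_u · r_u = 26,
  F = r_u · r_v = 30,
  G = r_v · r_v = 37.
Evaluating at (u, v) = (-5, -7/2): E = 26, F = 30, G = 37.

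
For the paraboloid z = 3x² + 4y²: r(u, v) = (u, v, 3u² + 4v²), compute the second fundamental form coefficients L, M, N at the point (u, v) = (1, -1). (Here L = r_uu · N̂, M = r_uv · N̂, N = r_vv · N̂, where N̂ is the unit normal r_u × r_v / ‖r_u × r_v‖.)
L = 6*sqrt(101)/101;  M = 0;  N = 8*sqrt(101)/101

Compute the unit normal N̂(u, v) = (-6*u/sqrt(36*u^2 + 64*v^2 + 1), -8*v/sqrt(36*u^2 + 64*v^2 + 1), 1/sqrt(36*u^2 + 64*v^2 + 1)), and the second partials r_uu, r_uv, r_vv. Take dot products:
  L(u, v) = r_uu · N̂ = 6/sqrt(36*u^2 + 64*v^2 + 1),
  M(u, v) = r_uv · N̂ = 0,
  N(u, v) = r_vv · N̂ = 8/sqrt(36*u^2 + 64*v^2 + 1).
Evaluating at (u, v) = (1, -1):
  L = 6*sqrt(101)/101, M = 0, N = 8*sqrt(101)/101.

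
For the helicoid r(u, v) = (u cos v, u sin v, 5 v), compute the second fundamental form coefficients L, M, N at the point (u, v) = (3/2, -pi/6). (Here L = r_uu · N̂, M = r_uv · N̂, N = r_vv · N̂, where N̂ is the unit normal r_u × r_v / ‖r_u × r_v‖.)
L = 0;  M = -10*sqrt(109)/109;  N = 0

Compute the unit normal N̂(u, v) = (5*sin(v)/sqrt(u^2 + 25), -5*cos(v)/sqrt(u^2 + 25), u/sqrt(u^2 + 25)), and the second partials r_uu, r_uv, r_vv. Take dot products:
  L(u, v) = r_uu · N̂ = 0,
  M(u, v) = r_uv · N̂ = -5/sqrt(u^2 + 25),
  N(u, v) = r_vv · N̂ = 0.
Evaluating at (u, v) = (3/2, -pi/6):
  L = 0, M = -10*sqrt(109)/109, N = 0.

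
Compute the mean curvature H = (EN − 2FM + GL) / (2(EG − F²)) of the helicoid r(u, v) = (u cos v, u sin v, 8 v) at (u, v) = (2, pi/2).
H = 0

With E = 1, F = 0, G = u^2 + 64, L = 0, M = -8/sqrt(u^2 + 64), N = 0, assemble
  H = (EN − 2FM + GL) / (2(EG − F²)) = 0.
At (u, v) = (2, pi/2): H = 0.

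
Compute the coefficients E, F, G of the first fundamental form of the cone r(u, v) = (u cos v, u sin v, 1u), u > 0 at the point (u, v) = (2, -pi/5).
E = 2;  F = 0;  G = 4

Partials: r_u = (cos(v), sin(v), 1), r_v = (-u*sin(v), u*cos(v), 0). As functions of (u, v):
  E = r_u · r_u = 2,
  F = r_u · r_v = 0,
  G = r_v · r_v = u^2.
Evaluating at (u, v) = (2, -pi/5): E = 2, F = 0, G = 4.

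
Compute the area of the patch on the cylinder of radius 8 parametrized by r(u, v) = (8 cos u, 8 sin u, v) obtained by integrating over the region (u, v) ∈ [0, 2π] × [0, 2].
Area = 32*pi

Area = ∫∫ √(EG − F²) du dv with √(EG − F²) = 8. Integrating over [0, 2π] × [0, 2] gives 32*pi.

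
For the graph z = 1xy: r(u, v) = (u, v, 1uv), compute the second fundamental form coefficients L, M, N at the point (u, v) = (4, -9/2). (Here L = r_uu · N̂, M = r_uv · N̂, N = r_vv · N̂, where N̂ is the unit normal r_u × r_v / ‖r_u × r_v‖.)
L = 0;  M = 2*sqrt(149)/149;  N = 0

Compute the unit normal N̂(u, v) = (-v/sqrt(u^2 + v^2 + 1), -u/sqrt(u^2 + v^2 + 1), 1/sqrt(u^2 + v^2 + 1)), and the second partials r_uu, r_uv, r_vv. Take dot products:
  L(u, v) = r_uu · N̂ = 0,
  M(u, v) = r_uv · N̂ = 1/sqrt(u^2 + v^2 + 1),
  N(u, v) = r_vv · N̂ = 0.
Evaluating at (u, v) = (4, -9/2):
  L = 0, M = 2*sqrt(149)/149, N = 0.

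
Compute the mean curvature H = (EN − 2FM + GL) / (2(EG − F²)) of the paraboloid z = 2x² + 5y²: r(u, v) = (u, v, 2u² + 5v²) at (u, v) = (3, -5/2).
H = 1977*sqrt(770)/592900

With E = 16*u^2 + 1, F = 40*u*v, G = 100*v^2 + 1, L = 4/sqrt(16*u^2 + 100*v^2 + 1), M = 0, N = 10/sqrt(16*u^2 + 100*v^2 + 1), assemble
  H = (EN − 2FM + GL) / (2(EG − F²)) = (80*u^2 + 200*v^2 + 7)/(16*u^2 + 100*v^2 + 1)^(3/2).
At (u, v) = (3, -5/2): H = 1977*sqrt(770)/592900.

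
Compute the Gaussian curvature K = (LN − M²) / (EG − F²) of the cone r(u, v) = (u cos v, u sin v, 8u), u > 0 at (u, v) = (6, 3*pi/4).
K = 0

Coefficients of the first fundamental form: E = 65, F = 0, G = u^2.
Coefficients of the second fundamental form: L = 0, M = 0, N = 8*sqrt(65)*u^2/(65*Abs(u)).
Assemble K = (LN − M²)/(EG − F²) = 0. At (u, v) = (6, 3*pi/4): K = 0.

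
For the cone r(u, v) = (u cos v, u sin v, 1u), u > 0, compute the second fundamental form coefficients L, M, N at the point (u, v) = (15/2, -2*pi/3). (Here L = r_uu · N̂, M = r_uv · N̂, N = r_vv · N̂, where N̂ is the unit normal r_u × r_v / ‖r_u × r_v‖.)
L = 0;  M = 0;  N = 15*sqrt(2)/4

Compute the unit normal N̂(u, v) = (-sqrt(2)*u*cos(v)/(2*Abs(u)), -sqrt(2)*u*sin(v)/(2*Abs(u)), sqrt(2)*u/(2*Abs(u))), and the second partials r_uu, r_uv, r_vv. Take dot products:
  L(u, v) = r_uu · N̂ = 0,
  M(u, v) = r_uv · N̂ = 0,
  N(u, v) = r_vv · N̂ = sqrt(2)*u^2/(2*Abs(u)).
Evaluating at (u, v) = (15/2, -2*pi/3):
  L = 0, M = 0, N = 15*sqrt(2)/4.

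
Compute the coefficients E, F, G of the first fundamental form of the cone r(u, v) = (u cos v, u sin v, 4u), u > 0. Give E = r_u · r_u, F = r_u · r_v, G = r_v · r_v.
E = 17;  F = 0;  G = u^2

Compute partials: r_u = (cos(v), sin(v), 4), r_v = (-u*sin(v), u*cos(v), 0). Then
  E = r_u · r_u = 17,
  F = r_u · r_v = 0,
  G = r_v · r_v = u^2.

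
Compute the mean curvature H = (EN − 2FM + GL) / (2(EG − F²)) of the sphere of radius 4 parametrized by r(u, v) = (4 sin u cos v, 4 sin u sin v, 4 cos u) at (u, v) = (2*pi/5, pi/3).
H = -1/4

With E = 16, F = 0, G = 16*sin(u)^2, L = -4*sin(u)/Abs(sin(u)), M = 0, N = -4*sin(u)^3/Abs(sin(u)), assemble
  H = (EN − 2FM + GL) / (2(EG − F²)) = -sin(u)/(4*Abs(sin(u))).
At (u, v) = (2*pi/5, pi/3): H = -1/4.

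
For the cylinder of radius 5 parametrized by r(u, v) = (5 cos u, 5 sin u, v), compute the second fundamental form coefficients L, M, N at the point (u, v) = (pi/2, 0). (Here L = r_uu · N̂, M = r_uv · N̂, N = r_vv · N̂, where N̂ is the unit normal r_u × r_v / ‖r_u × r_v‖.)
L = -5;  M = 0;  N = 0

Compute the unit normal N̂(u, v) = (cos(u), sin(u), 0), and the second partials r_uu, r_uv, r_vv. Take dot products:
  L(u, v) = r_uu · N̂ = -5,
  M(u, v) = r_uv · N̂ = 0,
  N(u, v) = r_vv · N̂ = 0.
Evaluating at (u, v) = (pi/2, 0):
  L = -5, M = 0, N = 0.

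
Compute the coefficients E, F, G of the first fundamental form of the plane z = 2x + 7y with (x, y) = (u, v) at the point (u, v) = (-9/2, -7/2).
E = 5;  F = 14;  G = 50

Partials: r_u = (1, 0, 2), r_v = (0, 1, 7). As functions of (u, v):
  E = r_u · r_u = 5,
  F = r_u · r_v = 14,
  G = r_v · r_v = 50.
Evaluating at (u, v) = (-9/2, -7/2): E = 5, F = 14, G = 50.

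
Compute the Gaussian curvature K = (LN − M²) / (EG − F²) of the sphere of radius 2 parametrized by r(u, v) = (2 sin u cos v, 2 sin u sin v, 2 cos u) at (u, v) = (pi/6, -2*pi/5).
K = 1/4

Coefficients of the first fundamental form: E = 4, F = 0, G = 4*sin(u)^2.
Coefficients of the second fundamental form: L = -2*sin(u)/Abs(sin(u)), M = 0, N = -2*sin(u)^3/Abs(sin(u)).
Assemble K = (LN − M²)/(EG − F²) = 1/4. At (u, v) = (pi/6, -2*pi/5): K = 1/4.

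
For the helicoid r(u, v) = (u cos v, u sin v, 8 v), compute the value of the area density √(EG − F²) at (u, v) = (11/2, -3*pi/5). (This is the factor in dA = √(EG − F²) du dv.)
√(EG − F²)|_{(11/2, -3*pi/5)} = sqrt(377)/2

E = 1, F = 0, G = u^2 + 64, so EG − F² = u^2 + 64. Taking the positive square root: √(EG − F²) = sqrt(u^2 + 64). At (u, v) = (11/2, -3*pi/5): sqrt(377)/2.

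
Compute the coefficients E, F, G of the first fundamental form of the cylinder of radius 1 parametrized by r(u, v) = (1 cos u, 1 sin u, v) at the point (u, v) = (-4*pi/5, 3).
E = 1;  F = 0;  G = 1

Partials: r_u = (-sin(u), cos(u), 0), r_v = (0, 0, 1). As functions of (u, v):
  E = r_u · r_u = 1,
  F = r_u · r_v = 0,
  G = r_v · r_v = 1.
Evaluating at (u, v) = (-4*pi/5, 3): E = 1, F = 0, G = 1.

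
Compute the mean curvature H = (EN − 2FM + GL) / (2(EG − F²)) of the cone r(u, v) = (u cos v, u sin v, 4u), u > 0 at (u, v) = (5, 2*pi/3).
H = 2*sqrt(17)/85

With E = 17, F = 0, G = u^2, L = 0, M = 0, N = 4*sqrt(17)*u^2/(17*Abs(u)), assemble
  H = (EN − 2FM + GL) / (2(EG − F²)) = 2*sqrt(17)/(17*Abs(u)).
At (u, v) = (5, 2*pi/3): H = 2*sqrt(17)/85.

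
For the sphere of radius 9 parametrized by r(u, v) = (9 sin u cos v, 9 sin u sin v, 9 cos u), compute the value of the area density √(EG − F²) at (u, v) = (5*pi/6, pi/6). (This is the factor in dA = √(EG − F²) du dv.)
√(EG − F²)|_{(5*pi/6, pi/6)} = 81/2

E = 81, F = 0, G = 81*sin(u)^2, so EG − F² = 6561*sin(u)^2. Taking the positive square root: √(EG − F²) = 81*Abs(sin(u)). At (u, v) = (5*pi/6, pi/6): 81/2.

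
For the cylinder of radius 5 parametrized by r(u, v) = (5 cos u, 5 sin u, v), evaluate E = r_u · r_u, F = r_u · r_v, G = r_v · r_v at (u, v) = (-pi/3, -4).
E = 25;  F = 0;  G = 1

Partials: r_u = (-5*sin(u), 5*cos(u), 0), r_v = (0, 0, 1). As functions of (u, v):
  E = r_u · r_u = 25,
  F = r_u · r_v = 0,
  G = r_v · r_v = 1.
Evaluating at (u, v) = (-pi/3, -4): E = 25, F = 0, G = 1.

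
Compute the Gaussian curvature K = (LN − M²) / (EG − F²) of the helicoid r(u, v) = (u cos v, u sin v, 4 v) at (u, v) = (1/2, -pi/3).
K = -256/4225

Coefficients of the first fundamental form: E = 1, F = 0, G = u^2 + 16.
Coefficients of the second fundamental form: L = 0, M = -4/sqrt(u^2 + 16), N = 0.
Assemble K = (LN − M²)/(EG − F²) = -16/(u^2 + 16)^2. At (u, v) = (1/2, -pi/3): K = -256/4225.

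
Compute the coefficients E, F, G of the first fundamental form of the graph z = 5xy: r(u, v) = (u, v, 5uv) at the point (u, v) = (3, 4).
E = 401;  F = 300;  G = 226

Partials: r_u = (1, 0, 5*v), r_v = (0, 1, 5*u). As functions of (u, v):
  E = r_u · r_u = 25*v^2 + 1,
  F = r_u · r_v = 25*u*v,
  G = r_v · r_v = 25*u^2 + 1.
Evaluating at (u, v) = (3, 4): E = 401, F = 300, G = 226.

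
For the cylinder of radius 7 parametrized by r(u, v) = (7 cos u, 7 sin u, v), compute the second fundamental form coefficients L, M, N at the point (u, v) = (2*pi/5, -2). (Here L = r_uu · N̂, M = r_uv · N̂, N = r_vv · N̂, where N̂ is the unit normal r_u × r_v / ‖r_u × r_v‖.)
L = -7;  M = 0;  N = 0

Compute the unit normal N̂(u, v) = (cos(u), sin(u), 0), and the second partials r_uu, r_uv, r_vv. Take dot products:
  L(u, v) = r_uu · N̂ = -7,
  M(u, v) = r_uv · N̂ = 0,
  N(u, v) = r_vv · N̂ = 0.
Evaluating at (u, v) = (2*pi/5, -2):
  L = -7, M = 0, N = 0.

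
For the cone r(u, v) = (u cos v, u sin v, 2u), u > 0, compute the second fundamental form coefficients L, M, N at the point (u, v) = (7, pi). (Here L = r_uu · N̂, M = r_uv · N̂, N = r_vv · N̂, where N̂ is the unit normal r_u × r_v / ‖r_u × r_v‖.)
L = 0;  M = 0;  N = 14*sqrt(5)/5

Compute the unit normal N̂(u, v) = (-2*sqrt(5)*u*cos(v)/(5*Abs(u)), -2*sqrt(5)*u*sin(v)/(5*Abs(u)), sqrt(5)*u/(5*Abs(u))), and the second partials r_uu, r_uv, r_vv. Take dot products:
  L(u, v) = r_uu · N̂ = 0,
  M(u, v) = r_uv · N̂ = 0,
  N(u, v) = r_vv · N̂ = 2*sqrt(5)*u^2/(5*Abs(u)).
Evaluating at (u, v) = (7, pi):
  L = 0, M = 0, N = 14*sqrt(5)/5.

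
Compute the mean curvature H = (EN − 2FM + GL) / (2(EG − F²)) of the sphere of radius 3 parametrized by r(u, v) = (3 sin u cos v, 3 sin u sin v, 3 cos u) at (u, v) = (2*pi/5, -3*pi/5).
H = -1/3

With E = 9, F = 0, G = 9*sin(u)^2, L = -3*sin(u)/Abs(sin(u)), M = 0, N = -3*sin(u)^3/Abs(sin(u)), assemble
  H = (EN − 2FM + GL) / (2(EG − F²)) = -sin(u)/(3*Abs(sin(u))).
At (u, v) = (2*pi/5, -3*pi/5): H = -1/3.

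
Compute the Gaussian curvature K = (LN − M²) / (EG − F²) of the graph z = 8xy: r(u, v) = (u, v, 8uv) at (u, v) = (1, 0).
K = -64/4225

Coefficients of the first fundamental form: E = 64*v^2 + 1, F = 64*u*v, G = 64*u^2 + 1.
Coefficients of the second fundamental form: L = 0, M = 8/sqrt(64*u^2 + 64*v^2 + 1), N = 0.
Assemble K = (LN − M²)/(EG − F²) = -64/(4096*u^4 + 8192*u^2*v^2 + 128*u^2 + 4096*v^4 + 128*v^2 + 1). At (u, v) = (1, 0): K = -64/4225.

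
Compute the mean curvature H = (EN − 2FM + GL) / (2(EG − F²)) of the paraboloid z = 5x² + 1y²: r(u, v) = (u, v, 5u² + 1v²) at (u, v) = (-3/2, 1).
H = 251*sqrt(230)/52900

With E = 100*u^2 + 1, F = 20*u*v, G = 4*v^2 + 1, L = 10/sqrt(100*u^2 + 4*v^2 + 1), M = 0, N = 2/sqrt(100*u^2 + 4*v^2 + 1), assemble
  H = (EN − 2FM + GL) / (2(EG − F²)) = 2*(50*u^2 + 10*v^2 + 3)/(100*u^2 + 4*v^2 + 1)^(3/2).
At (u, v) = (-3/2, 1): H = 251*sqrt(230)/52900.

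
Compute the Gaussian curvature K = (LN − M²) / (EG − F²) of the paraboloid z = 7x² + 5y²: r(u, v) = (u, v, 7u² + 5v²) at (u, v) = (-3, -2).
K = 28/937445

Coefficients of the first fundamental form: E = 196*u^2 + 1, F = 140*u*v, G = 100*v^2 + 1.
Coefficients of the second fundamental form: L = 14/sqrt(196*u^2 + 100*v^2 + 1), M = 0, N = 10/sqrt(196*u^2 + 100*v^2 + 1).
Assemble K = (LN − M²)/(EG − F²) = 140/(38416*u^4 + 39200*u^2*v^2 + 392*u^2 + 10000*v^4 + 200*v^2 + 1). At (u, v) = (-3, -2): K = 28/937445.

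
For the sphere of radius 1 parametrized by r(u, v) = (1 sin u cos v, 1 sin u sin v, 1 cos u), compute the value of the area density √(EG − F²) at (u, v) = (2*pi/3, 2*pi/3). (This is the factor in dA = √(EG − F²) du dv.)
√(EG − F²)|_{(2*pi/3, 2*pi/3)} = sqrt(3)/2

E = 1, F = 0, G = sin(u)^2, so EG − F² = sin(u)^2. Taking the positive square root: √(EG − F²) = Abs(sin(u)). At (u, v) = (2*pi/3, 2*pi/3): sqrt(3)/2.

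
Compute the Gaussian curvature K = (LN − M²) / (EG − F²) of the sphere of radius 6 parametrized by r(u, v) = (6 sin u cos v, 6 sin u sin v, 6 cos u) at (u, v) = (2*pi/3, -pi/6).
K = 1/36

Coefficients of the first fundamental form: E = 36, F = 0, G = 36*sin(u)^2.
Coefficients of the second fundamental form: L = -6*sin(u)/Abs(sin(u)), M = 0, N = -6*sin(u)^3/Abs(sin(u)).
Assemble K = (LN − M²)/(EG − F²) = 1/36. At (u, v) = (2*pi/3, -pi/6): K = 1/36.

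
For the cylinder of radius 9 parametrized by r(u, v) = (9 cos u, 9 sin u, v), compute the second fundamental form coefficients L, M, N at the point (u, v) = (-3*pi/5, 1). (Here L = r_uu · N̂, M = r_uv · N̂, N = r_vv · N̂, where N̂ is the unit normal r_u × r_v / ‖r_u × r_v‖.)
L = -9;  M = 0;  N = 0

Compute the unit normal N̂(u, v) = (cos(u), sin(u), 0), and the second partials r_uu, r_uv, r_vv. Take dot products:
  L(u, v) = r_uu · N̂ = -9,
  M(u, v) = r_uv · N̂ = 0,
  N(u, v) = r_vv · N̂ = 0.
Evaluating at (u, v) = (-3*pi/5, 1):
  L = -9, M = 0, N = 0.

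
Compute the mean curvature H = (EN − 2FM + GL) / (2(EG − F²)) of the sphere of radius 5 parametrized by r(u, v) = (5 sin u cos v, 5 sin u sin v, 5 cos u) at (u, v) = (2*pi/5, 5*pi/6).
H = -1/5

With E = 25, F = 0, G = 25*sin(u)^2, L = -5*sin(u)/Abs(sin(u)), M = 0, N = -5*sin(u)^3/Abs(sin(u)), assemble
  H = (EN − 2FM + GL) / (2(EG − F²)) = -sin(u)/(5*Abs(sin(u))).
At (u, v) = (2*pi/5, 5*pi/6): H = -1/5.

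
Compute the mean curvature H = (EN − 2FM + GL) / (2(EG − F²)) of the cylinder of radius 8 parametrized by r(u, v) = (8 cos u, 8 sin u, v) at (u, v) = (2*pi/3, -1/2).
H = -1/16

With E = 64, F = 0, G = 1, L = -8, M = 0, N = 0, assemble
  H = (EN − 2FM + GL) / (2(EG − F²)) = -1/16.
At (u, v) = (2*pi/3, -1/2): H = -1/16.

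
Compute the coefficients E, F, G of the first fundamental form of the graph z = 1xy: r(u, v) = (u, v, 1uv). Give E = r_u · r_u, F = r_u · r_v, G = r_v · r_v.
E = v^2 + 1;  F = u*v;  G = u^2 + 1

Compute partials: r_u = (1, 0, v), r_v = (0, 1, u). Then
  E = r_u · r_u = v^2 + 1,
  F = r_u · r_v = u*v,
  G = r_v · r_v = u^2 + 1.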